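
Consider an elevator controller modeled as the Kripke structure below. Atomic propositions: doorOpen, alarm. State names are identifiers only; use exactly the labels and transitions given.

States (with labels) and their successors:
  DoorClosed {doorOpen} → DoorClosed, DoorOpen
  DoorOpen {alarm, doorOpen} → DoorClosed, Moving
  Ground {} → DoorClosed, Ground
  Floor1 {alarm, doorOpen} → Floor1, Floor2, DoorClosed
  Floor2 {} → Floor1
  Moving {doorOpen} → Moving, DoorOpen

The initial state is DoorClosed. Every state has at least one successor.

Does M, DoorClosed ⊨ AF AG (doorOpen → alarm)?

Violated

States satisfying AG (doorOpen → alarm): ∅.
States satisfying AF AG (doorOpen → alarm): ∅.
There is a path from DoorClosed along which AG (doorOpen → alarm) never holds.
DoorClosed ∉ Sat(AF AG (doorOpen → alarm)).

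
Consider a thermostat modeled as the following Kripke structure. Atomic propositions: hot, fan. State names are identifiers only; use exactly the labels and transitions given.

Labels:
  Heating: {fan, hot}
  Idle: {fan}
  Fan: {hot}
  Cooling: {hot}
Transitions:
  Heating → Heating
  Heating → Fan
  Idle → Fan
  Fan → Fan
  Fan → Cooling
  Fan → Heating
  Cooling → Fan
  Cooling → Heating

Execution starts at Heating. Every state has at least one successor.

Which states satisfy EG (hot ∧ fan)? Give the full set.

States satisfying hot ∧ fan: {Heating}.
States satisfying EG (hot ∧ fan): {Heating}.

{Heating}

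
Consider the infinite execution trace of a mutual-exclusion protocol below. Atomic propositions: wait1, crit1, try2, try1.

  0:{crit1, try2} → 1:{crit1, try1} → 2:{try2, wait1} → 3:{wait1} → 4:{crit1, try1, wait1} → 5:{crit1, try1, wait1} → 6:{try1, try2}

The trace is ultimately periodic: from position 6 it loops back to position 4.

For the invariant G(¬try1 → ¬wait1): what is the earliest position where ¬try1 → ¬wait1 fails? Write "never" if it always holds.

Check ¬try1 → ¬wait1 at each position in order: 0 ✓, 1 ✓.
At position 2 the labels are {try2, wait1}, so ¬try1 → ¬wait1 is false there. This is the first violation.

2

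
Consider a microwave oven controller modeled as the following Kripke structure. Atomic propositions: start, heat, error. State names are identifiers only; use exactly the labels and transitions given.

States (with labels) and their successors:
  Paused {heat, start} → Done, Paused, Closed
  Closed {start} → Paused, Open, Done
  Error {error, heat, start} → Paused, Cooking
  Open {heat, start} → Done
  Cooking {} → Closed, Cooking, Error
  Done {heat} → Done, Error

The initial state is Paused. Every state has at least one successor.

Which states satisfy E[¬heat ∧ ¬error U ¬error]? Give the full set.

{Paused, Closed, Open, Cooking, Done}

States satisfying ¬heat ∧ ¬error: {Closed, Cooking}.
States satisfying ¬error: {Paused, Closed, Open, Cooking, Done}.
States satisfying E[¬heat ∧ ¬error U ¬error]: {Paused, Closed, Open, Cooking, Done}.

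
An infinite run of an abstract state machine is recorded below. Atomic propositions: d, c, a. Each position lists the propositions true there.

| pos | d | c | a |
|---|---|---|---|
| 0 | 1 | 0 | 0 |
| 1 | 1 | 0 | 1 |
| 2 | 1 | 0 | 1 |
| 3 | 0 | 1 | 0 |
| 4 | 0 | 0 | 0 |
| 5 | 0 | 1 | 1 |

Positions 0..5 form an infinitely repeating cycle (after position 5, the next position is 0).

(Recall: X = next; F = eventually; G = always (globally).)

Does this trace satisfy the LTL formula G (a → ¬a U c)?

Does not hold

a → ¬a U c must hold at every position from 0 onward. It fails at position 1, so G (a → ¬a U c) is false.
Positions where a holds: 1, 2, 5.
Check ¬a U c at each: 1→fails, 2→fails, 5→ok.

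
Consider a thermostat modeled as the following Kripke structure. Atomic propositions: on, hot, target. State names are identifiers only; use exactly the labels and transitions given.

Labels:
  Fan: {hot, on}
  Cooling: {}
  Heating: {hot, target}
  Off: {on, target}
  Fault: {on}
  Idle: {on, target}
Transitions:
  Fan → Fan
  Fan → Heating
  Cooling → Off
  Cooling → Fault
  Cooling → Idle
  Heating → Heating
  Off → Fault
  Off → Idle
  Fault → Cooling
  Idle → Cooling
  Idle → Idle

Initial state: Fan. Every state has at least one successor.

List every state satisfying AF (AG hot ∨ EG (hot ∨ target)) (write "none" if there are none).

States satisfying AG hot ∨ EG (hot ∨ target): {Fan, Heating, Off, Idle}.
States satisfying AF (AG hot ∨ EG (hot ∨ target)): {Fan, Heating, Off, Idle}.

{Fan, Heating, Off, Idle}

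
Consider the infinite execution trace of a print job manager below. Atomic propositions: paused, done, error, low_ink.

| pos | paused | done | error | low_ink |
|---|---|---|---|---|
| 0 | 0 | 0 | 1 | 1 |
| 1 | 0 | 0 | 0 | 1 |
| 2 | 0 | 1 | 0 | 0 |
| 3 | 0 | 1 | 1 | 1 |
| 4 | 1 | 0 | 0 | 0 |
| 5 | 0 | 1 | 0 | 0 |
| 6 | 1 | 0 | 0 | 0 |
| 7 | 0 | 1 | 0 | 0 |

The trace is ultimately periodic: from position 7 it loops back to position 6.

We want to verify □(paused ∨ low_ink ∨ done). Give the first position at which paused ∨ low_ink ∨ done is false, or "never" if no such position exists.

never

paused ∨ low_ink ∨ done holds at every position 0..7, and those are all the positions the trace ever visits, so the invariant □(paused ∨ low_ink ∨ done) is never violated.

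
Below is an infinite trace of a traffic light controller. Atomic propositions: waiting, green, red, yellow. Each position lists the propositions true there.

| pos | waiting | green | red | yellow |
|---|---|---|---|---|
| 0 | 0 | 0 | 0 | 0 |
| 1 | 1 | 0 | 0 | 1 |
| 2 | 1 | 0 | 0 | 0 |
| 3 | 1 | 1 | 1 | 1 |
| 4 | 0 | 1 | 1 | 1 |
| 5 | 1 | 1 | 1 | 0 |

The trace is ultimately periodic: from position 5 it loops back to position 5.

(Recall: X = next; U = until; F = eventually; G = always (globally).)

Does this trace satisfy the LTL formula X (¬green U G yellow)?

Violated

The position after 0 is 1; ¬green U G yellow is false there.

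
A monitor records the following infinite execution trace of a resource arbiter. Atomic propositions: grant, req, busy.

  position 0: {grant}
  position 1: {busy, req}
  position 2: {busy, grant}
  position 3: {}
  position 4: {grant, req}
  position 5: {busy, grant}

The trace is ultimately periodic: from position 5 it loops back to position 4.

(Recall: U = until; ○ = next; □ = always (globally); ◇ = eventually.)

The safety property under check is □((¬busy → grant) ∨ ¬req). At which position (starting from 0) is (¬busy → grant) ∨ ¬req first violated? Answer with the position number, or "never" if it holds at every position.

never

(¬busy → grant) ∨ ¬req holds at every position 0..5, and those are all the positions the trace ever visits, so the invariant □((¬busy → grant) ∨ ¬req) is never violated.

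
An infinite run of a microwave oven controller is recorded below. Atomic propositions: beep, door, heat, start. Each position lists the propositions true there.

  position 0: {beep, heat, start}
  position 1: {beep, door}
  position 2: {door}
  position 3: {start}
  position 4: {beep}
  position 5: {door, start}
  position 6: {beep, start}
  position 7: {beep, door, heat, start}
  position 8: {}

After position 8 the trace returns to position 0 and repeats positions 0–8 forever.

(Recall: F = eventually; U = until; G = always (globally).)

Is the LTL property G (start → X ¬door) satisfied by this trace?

Violated

start → X ¬door must hold at every position from 0 onward. It fails at position 0, so G (start → X ¬door) is false.
Positions where start holds: 0, 3, 5, 6, 7.
Check X ¬door at each: 0→fails, 3→ok, 5→ok, 6→fails, 7→ok.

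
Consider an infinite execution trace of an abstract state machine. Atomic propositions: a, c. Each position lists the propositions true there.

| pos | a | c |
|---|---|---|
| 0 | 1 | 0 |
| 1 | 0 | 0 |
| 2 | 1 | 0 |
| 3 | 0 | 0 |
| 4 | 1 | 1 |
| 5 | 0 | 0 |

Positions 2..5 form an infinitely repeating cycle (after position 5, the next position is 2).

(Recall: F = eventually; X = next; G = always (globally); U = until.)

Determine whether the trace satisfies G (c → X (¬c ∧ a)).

c → X (¬c ∧ a) must hold at every position from 0 onward. It fails at position 4, so G (c → X (¬c ∧ a)) is false.
Positions where c holds: 4.
Check X (¬c ∧ a) at each: 4→fails.

Violated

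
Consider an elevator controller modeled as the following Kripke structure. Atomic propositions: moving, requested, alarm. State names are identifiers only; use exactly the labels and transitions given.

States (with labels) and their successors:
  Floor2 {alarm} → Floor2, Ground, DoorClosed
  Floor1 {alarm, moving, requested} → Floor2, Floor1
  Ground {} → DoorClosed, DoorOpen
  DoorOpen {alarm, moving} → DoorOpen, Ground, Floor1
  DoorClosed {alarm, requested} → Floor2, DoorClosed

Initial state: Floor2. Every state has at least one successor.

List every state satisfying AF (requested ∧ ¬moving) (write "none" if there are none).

States satisfying requested ∧ ¬moving: {DoorClosed}.
States satisfying AF (requested ∧ ¬moving): {DoorClosed}.

{DoorClosed}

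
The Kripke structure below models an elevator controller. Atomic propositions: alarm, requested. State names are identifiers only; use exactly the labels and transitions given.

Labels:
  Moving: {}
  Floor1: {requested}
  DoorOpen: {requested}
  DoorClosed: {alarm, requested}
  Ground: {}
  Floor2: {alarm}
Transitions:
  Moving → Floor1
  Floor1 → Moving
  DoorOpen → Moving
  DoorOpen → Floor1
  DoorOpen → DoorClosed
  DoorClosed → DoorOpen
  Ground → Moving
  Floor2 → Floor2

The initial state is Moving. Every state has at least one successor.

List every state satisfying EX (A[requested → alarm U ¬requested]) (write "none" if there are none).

States satisfying A[requested → alarm U ¬requested]: {Moving, Ground, Floor2}.
States satisfying EX (A[requested → alarm U ¬requested]): {Floor1, DoorOpen, Ground, Floor2}.

{Floor1, DoorOpen, Ground, Floor2}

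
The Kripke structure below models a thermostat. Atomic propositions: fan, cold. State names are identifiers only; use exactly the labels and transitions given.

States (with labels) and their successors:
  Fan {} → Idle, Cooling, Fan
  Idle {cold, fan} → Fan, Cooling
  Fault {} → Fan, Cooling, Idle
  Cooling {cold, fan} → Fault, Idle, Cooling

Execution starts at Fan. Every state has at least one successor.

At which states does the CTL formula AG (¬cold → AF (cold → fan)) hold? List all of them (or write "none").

{Fan, Idle, Fault, Cooling}

States satisfying ¬cold → AF (cold → fan): {Fan, Idle, Fault, Cooling}.
States satisfying AG (¬cold → AF (cold → fan)): {Fan, Idle, Fault, Cooling}.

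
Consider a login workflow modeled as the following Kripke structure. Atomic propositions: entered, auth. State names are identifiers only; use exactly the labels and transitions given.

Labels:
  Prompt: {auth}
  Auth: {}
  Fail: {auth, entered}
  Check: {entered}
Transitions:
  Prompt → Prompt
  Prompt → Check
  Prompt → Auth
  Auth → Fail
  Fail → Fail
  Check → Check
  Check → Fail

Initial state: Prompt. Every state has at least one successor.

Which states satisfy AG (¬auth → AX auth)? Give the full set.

States satisfying ¬auth → AX auth: {Prompt, Auth, Fail}.
States satisfying AG (¬auth → AX auth): {Auth, Fail}.

{Auth, Fail}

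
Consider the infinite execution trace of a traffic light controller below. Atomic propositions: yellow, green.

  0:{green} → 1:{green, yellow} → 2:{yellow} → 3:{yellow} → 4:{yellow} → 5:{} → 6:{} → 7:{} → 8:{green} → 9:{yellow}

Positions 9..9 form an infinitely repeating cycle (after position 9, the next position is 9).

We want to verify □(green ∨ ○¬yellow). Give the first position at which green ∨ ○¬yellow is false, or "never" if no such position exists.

Check green ∨ ○¬yellow at each position in order: 0 ✓, 1 ✓.
At position 2 the labels are {yellow} and the next position 3 has {yellow}, so green ∨ ○¬yellow is false there. This is the first violation.

2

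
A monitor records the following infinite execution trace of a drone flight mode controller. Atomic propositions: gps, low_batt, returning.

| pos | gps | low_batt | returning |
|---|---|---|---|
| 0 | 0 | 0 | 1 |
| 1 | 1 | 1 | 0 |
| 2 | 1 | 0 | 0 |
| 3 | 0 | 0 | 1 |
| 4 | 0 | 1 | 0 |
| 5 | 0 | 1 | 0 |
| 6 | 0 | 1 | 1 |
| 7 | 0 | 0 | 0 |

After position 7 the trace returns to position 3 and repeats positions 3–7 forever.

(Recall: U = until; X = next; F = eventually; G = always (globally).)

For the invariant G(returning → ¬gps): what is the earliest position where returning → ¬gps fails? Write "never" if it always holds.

never

returning → ¬gps holds at every position 0..7, and those are all the positions the trace ever visits, so the invariant G(returning → ¬gps) is never violated.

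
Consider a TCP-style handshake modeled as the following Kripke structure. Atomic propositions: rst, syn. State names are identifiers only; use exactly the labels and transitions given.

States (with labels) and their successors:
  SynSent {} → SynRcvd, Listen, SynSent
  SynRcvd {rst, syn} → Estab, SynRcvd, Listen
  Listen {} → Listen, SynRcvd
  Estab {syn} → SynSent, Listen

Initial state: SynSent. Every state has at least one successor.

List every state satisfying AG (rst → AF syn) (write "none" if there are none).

{SynSent, SynRcvd, Listen, Estab}

States satisfying rst → AF syn: {SynSent, SynRcvd, Listen, Estab}.
States satisfying AG (rst → AF syn): {SynSent, SynRcvd, Listen, Estab}.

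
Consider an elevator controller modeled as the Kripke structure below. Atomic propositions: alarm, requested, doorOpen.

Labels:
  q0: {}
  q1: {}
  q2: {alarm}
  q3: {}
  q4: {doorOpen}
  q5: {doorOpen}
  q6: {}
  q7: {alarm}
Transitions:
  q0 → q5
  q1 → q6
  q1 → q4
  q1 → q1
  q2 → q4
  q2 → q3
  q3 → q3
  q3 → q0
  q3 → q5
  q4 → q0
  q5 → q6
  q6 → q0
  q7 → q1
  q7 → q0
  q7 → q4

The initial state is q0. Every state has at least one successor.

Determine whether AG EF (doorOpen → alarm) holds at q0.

Yes

States satisfying EF (doorOpen → alarm): {q0, q1, q2, q3, q4, q5, q6, q7}.
States satisfying AG EF (doorOpen → alarm): {q0, q1, q2, q3, q4, q5, q6, q7}.
Every state reachable from q0 satisfies EF (doorOpen → alarm).
q0 ∈ Sat(AG EF (doorOpen → alarm)).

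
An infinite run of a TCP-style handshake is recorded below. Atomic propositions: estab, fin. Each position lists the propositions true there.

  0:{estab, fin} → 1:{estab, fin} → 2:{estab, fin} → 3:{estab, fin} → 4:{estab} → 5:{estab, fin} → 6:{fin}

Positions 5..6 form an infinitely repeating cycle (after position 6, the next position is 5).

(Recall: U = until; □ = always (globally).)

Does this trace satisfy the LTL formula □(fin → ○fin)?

fin → ○fin must hold at every position from 0 onward. It fails at position 3, so □(fin → ○fin) is false.
Positions where fin holds: 0, 1, 2, 3, 5, 6.
Check ○fin at each: 0→ok, 1→ok, 2→ok, 3→fails, 5→ok, 6→ok.

No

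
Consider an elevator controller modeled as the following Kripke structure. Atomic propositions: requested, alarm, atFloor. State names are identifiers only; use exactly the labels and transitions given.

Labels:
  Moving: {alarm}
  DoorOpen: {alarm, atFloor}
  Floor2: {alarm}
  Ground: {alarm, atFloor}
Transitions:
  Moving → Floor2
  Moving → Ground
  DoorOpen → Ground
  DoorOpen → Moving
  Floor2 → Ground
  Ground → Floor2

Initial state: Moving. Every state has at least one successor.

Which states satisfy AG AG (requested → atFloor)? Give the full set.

States satisfying AG (requested → atFloor): {Moving, DoorOpen, Floor2, Ground}.
States satisfying AG AG (requested → atFloor): {Moving, DoorOpen, Floor2, Ground}.

{Moving, DoorOpen, Floor2, Ground}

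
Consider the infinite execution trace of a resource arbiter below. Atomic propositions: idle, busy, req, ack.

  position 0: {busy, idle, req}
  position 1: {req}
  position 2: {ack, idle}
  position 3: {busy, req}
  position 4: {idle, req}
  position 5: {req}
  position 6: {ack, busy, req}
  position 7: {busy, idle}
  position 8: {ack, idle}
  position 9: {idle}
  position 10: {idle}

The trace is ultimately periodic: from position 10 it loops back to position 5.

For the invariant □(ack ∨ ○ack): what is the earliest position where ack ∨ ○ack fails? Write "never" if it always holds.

0

At position 0 the labels are {busy, idle, req} and the next position 1 has {req}, so ack ∨ ○ack is false there. This is the first violation.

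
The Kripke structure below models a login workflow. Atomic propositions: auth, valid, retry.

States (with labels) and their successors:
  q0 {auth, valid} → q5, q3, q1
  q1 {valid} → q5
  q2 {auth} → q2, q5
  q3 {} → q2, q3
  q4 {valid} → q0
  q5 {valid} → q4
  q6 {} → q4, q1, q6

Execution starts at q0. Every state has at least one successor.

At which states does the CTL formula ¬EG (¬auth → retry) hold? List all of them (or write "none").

States satisfying ¬auth → retry: {q0, q2}.
States satisfying EG (¬auth → retry): {q2}.
States satisfying ¬EG (¬auth → retry): {q0, q1, q3, q4, q5, q6}.

{q0, q1, q3, q4, q5, q6}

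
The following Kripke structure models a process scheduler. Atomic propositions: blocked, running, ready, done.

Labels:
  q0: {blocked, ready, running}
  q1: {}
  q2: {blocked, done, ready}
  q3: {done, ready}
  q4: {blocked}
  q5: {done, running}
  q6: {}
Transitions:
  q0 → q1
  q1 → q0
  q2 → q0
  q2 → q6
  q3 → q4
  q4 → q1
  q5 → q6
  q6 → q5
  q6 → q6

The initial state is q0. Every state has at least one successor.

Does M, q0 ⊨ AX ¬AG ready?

States satisfying ¬AG ready: {q0, q1, q2, q3, q4, q5, q6}.
States satisfying AX ¬AG ready: {q0, q1, q2, q3, q4, q5, q6}.
q0 ∈ Sat(AX ¬AG ready).

Satisfied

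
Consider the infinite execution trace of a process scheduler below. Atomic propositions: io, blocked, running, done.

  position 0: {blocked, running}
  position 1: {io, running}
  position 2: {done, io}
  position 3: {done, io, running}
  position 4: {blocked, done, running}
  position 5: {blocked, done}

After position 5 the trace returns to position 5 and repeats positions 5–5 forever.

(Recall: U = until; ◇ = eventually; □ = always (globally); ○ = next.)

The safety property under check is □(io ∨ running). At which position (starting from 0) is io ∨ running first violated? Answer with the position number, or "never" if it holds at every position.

Check io ∨ running at each position in order: 0 ✓, 1 ✓, 2 ✓, 3 ✓, 4 ✓.
At position 5 the labels are {blocked, done}, so io ∨ running is false there. This is the first violation.

5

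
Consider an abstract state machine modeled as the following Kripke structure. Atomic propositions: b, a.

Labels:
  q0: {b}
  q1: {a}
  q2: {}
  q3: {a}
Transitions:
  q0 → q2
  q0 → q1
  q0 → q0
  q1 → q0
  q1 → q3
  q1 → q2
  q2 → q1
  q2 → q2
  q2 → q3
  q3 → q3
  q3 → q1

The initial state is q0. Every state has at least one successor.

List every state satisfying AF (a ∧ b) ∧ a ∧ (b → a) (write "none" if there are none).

States satisfying a ∧ b: ∅.
States satisfying AF (a ∧ b): ∅.
States satisfying b → a: {q1, q2, q3}.
States satisfying a ∧ (b → a): {q1, q3}.
States satisfying AF (a ∧ b) ∧ a ∧ (b → a): ∅.

none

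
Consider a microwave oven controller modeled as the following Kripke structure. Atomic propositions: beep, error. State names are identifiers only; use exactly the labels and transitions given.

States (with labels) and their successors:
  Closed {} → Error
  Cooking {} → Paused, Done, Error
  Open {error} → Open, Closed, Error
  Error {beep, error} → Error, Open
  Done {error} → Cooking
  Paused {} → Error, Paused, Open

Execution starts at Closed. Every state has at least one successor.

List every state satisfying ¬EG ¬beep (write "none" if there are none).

{Closed, Error}

States satisfying ¬beep: {Closed, Cooking, Open, Done, Paused}.
States satisfying EG ¬beep: {Cooking, Open, Done, Paused}.
States satisfying ¬EG ¬beep: {Closed, Error}.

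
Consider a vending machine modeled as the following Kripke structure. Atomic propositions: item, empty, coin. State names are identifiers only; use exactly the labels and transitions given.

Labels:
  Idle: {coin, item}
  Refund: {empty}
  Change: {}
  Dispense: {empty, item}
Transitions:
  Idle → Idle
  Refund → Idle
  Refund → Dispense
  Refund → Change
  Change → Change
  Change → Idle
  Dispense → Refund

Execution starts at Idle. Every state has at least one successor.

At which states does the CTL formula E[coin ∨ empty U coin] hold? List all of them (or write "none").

States satisfying coin ∨ empty: {Idle, Refund, Dispense}.
States satisfying coin: {Idle}.
States satisfying E[coin ∨ empty U coin]: {Idle, Refund, Dispense}.

{Idle, Refund, Dispense}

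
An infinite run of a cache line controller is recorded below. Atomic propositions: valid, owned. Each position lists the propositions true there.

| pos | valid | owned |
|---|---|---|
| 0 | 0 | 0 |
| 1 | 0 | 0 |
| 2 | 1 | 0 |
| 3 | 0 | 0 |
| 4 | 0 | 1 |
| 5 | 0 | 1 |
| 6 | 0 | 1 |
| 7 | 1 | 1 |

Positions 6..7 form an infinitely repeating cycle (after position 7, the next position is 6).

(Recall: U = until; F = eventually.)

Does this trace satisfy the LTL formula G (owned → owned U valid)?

Holds

owned → owned U valid holds at every position 0..7, and those are all positions ever visited, so G (owned → owned U valid) holds.
Positions where owned holds: 4, 5, 6, 7.
Check owned U valid at each: 4→ok, 5→ok, 6→ok, 7→ok.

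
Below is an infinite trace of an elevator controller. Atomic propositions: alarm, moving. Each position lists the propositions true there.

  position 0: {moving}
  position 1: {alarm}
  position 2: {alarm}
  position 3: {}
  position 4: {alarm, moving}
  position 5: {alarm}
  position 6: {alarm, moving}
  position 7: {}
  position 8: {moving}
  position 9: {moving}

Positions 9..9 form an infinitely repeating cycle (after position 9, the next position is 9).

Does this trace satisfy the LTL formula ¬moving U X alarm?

Walking from position 0: X alarm first holds at position 0, and ¬moving holds at every earlier position along the way, so ¬moving U X alarm holds.

Holds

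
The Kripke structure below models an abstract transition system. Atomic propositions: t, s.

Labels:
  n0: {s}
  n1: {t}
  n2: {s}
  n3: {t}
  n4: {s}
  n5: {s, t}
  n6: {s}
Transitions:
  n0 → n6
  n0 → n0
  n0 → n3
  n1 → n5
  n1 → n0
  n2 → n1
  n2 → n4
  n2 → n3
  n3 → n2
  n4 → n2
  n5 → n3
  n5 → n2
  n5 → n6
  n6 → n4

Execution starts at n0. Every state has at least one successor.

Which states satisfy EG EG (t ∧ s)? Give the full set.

none

States satisfying EG (t ∧ s): ∅.
States satisfying EG EG (t ∧ s): ∅.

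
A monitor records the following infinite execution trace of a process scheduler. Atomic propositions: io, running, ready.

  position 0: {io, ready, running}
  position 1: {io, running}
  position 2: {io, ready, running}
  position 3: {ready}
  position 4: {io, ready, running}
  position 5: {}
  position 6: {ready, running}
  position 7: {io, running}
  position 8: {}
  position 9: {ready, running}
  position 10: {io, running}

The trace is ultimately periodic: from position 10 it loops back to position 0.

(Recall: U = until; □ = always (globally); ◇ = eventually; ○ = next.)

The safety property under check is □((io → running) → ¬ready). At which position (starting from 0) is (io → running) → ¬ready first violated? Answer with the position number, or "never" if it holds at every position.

0

At position 0 the labels are {io, ready, running}, so (io → running) → ¬ready is false there. This is the first violation.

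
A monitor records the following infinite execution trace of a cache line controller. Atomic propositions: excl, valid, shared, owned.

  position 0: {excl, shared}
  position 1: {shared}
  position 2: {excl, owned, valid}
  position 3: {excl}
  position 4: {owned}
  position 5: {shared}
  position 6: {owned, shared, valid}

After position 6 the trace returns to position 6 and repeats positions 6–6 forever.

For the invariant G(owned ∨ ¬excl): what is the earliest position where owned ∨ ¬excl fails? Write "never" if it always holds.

0

At position 0 the labels are {excl, shared}, so owned ∨ ¬excl is false there. This is the first violation.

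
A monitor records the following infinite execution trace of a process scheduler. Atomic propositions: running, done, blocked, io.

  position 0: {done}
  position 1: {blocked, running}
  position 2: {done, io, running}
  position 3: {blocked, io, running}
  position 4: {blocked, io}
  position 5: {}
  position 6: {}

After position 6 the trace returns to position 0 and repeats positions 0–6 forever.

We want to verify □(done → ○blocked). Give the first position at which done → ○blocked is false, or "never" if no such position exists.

never

done → ○blocked holds at every position 0..6, and those are all the positions the trace ever visits, so the invariant □(done → ○blocked) is never violated.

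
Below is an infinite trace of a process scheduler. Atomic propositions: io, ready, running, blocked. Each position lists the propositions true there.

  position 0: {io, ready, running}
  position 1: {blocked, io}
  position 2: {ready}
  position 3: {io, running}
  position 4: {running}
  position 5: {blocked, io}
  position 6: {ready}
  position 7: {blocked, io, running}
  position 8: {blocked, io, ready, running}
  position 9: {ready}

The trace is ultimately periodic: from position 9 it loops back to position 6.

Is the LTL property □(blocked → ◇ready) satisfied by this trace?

blocked → ◇ready holds at every position 0..9, and those are all positions ever visited, so □(blocked → ◇ready) holds.
Positions where blocked holds: 1, 5, 7, 8.
Check ◇ready at each: 1→ok, 5→ok, 7→ok, 8→ok.

Satisfied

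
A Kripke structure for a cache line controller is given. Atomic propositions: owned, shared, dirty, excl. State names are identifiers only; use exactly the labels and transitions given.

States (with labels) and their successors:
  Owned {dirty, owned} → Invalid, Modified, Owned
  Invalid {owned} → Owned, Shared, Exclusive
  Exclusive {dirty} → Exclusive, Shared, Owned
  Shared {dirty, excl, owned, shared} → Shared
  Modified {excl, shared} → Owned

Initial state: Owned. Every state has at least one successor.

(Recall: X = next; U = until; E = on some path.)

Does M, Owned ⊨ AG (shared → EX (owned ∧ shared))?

States satisfying shared → EX (owned ∧ shared): {Owned, Invalid, Exclusive, Shared}.
States satisfying AG (shared → EX (owned ∧ shared)): {Shared}.
Modified is reachable from Owned and violates shared → EX (owned ∧ shared), so AG fails at Owned.
Owned ∉ Sat(AG (shared → EX (owned ∧ shared))).

Does not hold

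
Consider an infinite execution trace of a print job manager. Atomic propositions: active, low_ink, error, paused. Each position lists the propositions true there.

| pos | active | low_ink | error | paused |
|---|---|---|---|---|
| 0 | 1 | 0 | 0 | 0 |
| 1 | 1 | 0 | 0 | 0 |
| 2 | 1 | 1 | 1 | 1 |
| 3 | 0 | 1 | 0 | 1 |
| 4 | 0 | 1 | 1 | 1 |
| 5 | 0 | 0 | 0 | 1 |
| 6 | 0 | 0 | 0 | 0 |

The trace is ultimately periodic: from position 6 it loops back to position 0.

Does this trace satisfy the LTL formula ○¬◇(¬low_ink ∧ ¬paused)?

The position after 0 is 1; ¬◇(¬low_ink ∧ ¬paused) is false there.

Does not hold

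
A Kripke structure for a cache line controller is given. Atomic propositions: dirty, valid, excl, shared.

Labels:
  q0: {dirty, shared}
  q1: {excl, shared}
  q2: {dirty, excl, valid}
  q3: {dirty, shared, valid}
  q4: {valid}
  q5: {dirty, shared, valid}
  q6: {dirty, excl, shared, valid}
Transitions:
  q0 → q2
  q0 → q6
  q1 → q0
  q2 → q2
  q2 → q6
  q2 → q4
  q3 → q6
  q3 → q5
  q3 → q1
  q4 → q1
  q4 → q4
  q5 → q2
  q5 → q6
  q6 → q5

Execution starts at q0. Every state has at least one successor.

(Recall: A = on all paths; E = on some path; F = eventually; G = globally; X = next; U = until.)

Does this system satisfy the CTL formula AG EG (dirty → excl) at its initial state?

Violated

States satisfying EG (dirty → excl): {q2, q4}.
States satisfying AG EG (dirty → excl): ∅.
q0 is reachable from q0 and violates EG (dirty → excl), so AG fails at q0.
q0 ∉ Sat(AG EG (dirty → excl)).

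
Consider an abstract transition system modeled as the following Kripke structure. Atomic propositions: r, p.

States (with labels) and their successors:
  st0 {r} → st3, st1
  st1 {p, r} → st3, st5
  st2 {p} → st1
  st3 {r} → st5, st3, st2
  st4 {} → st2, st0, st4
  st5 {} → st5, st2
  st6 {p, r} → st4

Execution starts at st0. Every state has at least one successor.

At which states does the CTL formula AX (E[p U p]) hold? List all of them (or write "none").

States satisfying E[p U p]: {st1, st2, st6}.
States satisfying AX (E[p U p]): {st2}.

{st2}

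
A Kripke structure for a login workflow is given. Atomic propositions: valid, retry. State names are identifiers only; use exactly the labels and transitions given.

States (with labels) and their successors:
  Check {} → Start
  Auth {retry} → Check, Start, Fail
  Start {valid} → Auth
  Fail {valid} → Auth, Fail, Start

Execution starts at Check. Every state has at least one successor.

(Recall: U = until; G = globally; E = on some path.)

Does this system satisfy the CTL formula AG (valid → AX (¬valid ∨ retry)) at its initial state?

Does not hold

States satisfying valid → AX (¬valid ∨ retry): {Check, Auth, Start}.
States satisfying AG (valid → AX (¬valid ∨ retry)): ∅.
Fail is reachable from Check and violates valid → AX (¬valid ∨ retry), so AG fails at Check.
Check ∉ Sat(AG (valid → AX (¬valid ∨ retry))).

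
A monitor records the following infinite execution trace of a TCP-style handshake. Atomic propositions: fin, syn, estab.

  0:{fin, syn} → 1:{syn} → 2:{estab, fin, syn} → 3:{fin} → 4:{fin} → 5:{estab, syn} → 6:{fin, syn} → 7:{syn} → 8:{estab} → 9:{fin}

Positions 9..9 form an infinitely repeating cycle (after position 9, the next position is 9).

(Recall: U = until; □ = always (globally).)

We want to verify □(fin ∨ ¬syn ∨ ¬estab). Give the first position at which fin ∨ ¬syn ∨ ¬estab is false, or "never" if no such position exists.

Check fin ∨ ¬syn ∨ ¬estab at each position in order: 0 ✓, 1 ✓, 2 ✓, 3 ✓, 4 ✓.
At position 5 the labels are {estab, syn}, so fin ∨ ¬syn ∨ ¬estab is false there. This is the first violation.

5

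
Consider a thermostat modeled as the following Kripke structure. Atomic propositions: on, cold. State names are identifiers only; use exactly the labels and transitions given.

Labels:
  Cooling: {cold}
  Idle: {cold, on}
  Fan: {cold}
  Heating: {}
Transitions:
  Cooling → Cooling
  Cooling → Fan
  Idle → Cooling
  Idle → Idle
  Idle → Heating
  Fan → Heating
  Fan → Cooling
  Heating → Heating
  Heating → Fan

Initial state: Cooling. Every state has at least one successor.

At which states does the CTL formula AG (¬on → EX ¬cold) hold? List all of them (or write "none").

none

States satisfying ¬on → EX ¬cold: {Idle, Fan, Heating}.
States satisfying AG (¬on → EX ¬cold): ∅.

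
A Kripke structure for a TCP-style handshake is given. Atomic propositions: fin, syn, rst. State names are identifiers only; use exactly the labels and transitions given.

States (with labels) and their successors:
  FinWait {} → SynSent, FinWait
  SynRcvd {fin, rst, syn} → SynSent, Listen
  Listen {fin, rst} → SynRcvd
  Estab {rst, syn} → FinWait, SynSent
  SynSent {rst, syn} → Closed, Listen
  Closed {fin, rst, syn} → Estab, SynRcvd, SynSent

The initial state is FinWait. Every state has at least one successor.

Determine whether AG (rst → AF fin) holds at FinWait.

Violated

States satisfying rst → AF fin: {FinWait, SynRcvd, Listen, SynSent, Closed}.
States satisfying AG (rst → AF fin): ∅.
Estab is reachable from FinWait and violates rst → AF fin, so AG fails at FinWait.
FinWait ∉ Sat(AG (rst → AF fin)).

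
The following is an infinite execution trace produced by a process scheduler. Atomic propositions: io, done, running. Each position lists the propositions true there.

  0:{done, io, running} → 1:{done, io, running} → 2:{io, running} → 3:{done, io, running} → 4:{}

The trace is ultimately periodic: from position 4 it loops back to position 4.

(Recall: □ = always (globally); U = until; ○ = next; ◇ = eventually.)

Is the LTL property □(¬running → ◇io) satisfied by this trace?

Violated

¬running → ◇io must hold at every position from 0 onward. It fails at position 4, so □(¬running → ◇io) is false.
Positions where ¬running holds: 4.
Check ◇io at each: 4→fails.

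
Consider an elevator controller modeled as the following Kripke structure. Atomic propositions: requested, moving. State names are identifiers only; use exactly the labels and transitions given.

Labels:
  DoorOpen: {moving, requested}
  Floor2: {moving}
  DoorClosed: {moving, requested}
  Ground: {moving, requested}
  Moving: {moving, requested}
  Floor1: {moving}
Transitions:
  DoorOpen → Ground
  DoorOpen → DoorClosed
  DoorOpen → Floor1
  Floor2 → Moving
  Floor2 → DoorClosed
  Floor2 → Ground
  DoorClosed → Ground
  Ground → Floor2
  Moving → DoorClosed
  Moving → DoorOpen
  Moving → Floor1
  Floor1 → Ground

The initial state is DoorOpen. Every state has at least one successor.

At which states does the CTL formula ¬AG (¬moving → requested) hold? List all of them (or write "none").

States satisfying ¬moving → requested: {DoorOpen, Floor2, DoorClosed, Ground, Moving, Floor1}.
States satisfying AG (¬moving → requested): {DoorOpen, Floor2, DoorClosed, Ground, Moving, Floor1}.
States satisfying ¬AG (¬moving → requested): ∅.

none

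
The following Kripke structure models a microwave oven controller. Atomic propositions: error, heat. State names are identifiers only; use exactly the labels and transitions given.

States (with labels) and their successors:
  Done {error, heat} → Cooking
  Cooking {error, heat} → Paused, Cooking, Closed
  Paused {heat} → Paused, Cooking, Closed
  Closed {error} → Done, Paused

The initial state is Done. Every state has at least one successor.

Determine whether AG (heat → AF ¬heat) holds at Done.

States satisfying heat → AF ¬heat: {Closed}.
States satisfying AG (heat → AF ¬heat): ∅.
Cooking is reachable from Done and violates heat → AF ¬heat, so AG fails at Done.
Done ∉ Sat(AG (heat → AF ¬heat)).

Does not hold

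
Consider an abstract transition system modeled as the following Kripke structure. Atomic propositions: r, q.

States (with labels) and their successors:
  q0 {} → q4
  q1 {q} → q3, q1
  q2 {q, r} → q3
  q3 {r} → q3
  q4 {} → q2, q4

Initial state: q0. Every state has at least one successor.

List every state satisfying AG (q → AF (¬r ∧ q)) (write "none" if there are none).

States satisfying q → AF (¬r ∧ q): {q0, q1, q3, q4}.
States satisfying AG (q → AF (¬r ∧ q)): {q1, q3}.

{q1, q3}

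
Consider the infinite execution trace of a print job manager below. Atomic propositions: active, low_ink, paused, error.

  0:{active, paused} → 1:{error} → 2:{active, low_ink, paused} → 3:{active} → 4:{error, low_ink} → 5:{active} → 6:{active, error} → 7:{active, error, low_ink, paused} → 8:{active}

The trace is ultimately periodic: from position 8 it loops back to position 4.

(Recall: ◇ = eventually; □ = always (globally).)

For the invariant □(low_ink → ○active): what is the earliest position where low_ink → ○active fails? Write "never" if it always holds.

never

low_ink → ○active holds at every position 0..8, and those are all the positions the trace ever visits, so the invariant □(low_ink → ○active) is never violated.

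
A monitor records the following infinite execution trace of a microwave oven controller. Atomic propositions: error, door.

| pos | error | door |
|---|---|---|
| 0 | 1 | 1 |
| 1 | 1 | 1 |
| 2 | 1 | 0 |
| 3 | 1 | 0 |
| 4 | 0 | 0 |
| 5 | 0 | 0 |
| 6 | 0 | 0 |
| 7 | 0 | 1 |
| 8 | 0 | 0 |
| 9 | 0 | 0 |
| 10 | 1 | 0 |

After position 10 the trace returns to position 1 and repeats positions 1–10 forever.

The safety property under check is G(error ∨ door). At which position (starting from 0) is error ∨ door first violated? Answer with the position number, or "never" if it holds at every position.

4

Check error ∨ door at each position in order: 0 ✓, 1 ✓, 2 ✓, 3 ✓.
At position 4 the labels are {}, so error ∨ door is false there. This is the first violation.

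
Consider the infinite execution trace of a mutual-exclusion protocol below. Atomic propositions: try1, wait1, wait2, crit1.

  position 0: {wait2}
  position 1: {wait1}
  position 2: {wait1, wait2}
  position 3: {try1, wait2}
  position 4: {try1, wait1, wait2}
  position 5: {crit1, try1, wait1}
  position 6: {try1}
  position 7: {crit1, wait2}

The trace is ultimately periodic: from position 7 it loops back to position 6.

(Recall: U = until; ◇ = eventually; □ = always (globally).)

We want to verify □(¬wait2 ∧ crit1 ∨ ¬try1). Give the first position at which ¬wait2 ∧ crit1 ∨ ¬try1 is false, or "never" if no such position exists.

3

Check ¬wait2 ∧ crit1 ∨ ¬try1 at each position in order: 0 ✓, 1 ✓, 2 ✓.
At position 3 the labels are {try1, wait2}, so ¬wait2 ∧ crit1 ∨ ¬try1 is false there. This is the first violation.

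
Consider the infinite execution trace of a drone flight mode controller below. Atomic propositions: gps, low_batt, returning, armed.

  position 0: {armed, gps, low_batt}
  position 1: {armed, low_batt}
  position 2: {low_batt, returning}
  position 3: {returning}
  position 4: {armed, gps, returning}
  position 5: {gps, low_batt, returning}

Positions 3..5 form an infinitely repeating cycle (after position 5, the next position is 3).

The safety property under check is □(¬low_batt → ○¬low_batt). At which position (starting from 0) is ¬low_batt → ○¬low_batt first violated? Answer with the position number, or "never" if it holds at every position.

4

Check ¬low_batt → ○¬low_batt at each position in order: 0 ✓, 1 ✓, 2 ✓, 3 ✓.
At position 4 the labels are {armed, gps, returning} and the next position 5 has {gps, low_batt, returning}, so ¬low_batt → ○¬low_batt is false there. This is the first violation.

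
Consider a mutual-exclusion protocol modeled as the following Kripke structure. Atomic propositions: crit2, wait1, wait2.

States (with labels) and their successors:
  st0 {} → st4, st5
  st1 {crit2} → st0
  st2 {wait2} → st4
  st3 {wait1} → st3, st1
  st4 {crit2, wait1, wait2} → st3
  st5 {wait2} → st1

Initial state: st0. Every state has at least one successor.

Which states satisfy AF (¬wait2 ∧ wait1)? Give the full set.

{st2, st3, st4}

States satisfying ¬wait2 ∧ wait1: {st3}.
States satisfying AF (¬wait2 ∧ wait1): {st2, st3, st4}.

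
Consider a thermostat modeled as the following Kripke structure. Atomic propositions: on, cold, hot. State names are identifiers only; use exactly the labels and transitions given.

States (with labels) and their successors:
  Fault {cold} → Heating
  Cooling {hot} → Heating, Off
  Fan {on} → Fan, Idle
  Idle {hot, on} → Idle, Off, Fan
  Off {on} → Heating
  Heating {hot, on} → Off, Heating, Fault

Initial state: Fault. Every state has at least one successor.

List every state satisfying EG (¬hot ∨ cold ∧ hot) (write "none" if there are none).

States satisfying ¬hot ∨ cold ∧ hot: {Fault, Fan, Off}.
States satisfying EG (¬hot ∨ cold ∧ hot): {Fan}.

{Fan}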